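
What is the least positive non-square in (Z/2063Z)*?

(2/2063) = +1, so 2 is a residue.
(3/2063) = +1, so 3 is a residue.
(4/2063) = +1, so 4 is a residue.
(5/2063) = −1, so 5 is the smallest positive non-residue mod 2063.

5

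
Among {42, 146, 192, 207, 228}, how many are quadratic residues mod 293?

(42/293) = -1 → non-residue.
(146/293) = -1 → non-residue.
(192/293) = -1 → non-residue.
(207/293) = -1 → non-residue.
(228/293) = +1 → QR.
Total quadratic residues among the 5: 1.

1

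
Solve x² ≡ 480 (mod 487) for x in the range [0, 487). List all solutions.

207, 280

Since 487 ≡ 3 (mod 4), a square root of 480 is 480^((487+1)/4) = 480^122 mod 487.
Repeated squaring: 480^2≡49, 480^4≡453, 480^8≡182, 480^16≡8, 480^32≡64, 480^64≡200 (mod 487).
480^122 = 480^(64+32+16+8+2) ≡ 280 (mod 487).
Check: 280² = 78400 ≡ 480 (mod 487). The two roots are 207 and 280.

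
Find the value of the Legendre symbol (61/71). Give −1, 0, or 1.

-1

Reciprocity: 61 ≡ 1 and 71 ≡ 3 (mod 4), so (61/71) = +(71/61).
Reduce top mod 61: now compute (10/61).
Pull out 2: since 61 ≡ 5 (mod 8), (2/61) = -1.
Reciprocity: 5 ≡ 1 and 61 ≡ 1 (mod 4), so (5/61) = +(61/5).
Reduce top mod 5: now compute (1/5).
Reached (1/5) = 1. Collecting the sign flips along the way, the symbol is -1.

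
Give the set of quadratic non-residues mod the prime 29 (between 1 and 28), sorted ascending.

Square k = 1,…,14 (k and 29−k give the same square):
1²=1, 2²=4, 3²=9, 4²=16, 5²=25, 6²≡7, 7²≡20, 8²≡6, 9²≡23, 10²≡13, 11²≡5, 12²≡28, 13²≡24, 14²≡22 (mod 29).
The residues are {1, 4, 5, 6, 7, 9, 13, 16, 20, 22, 23, 24, 25, 28}; the non-residues are the remaining 14 nonzero classes.

2 3 8 10 11 12 14 15 17 18 19 21 26 27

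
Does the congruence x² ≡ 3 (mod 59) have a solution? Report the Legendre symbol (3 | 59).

Reciprocity: 3 ≡ 3 and 59 ≡ 3 (mod 4), so (3/59) = −(59/3).
Reduce top mod 3: now compute (2/3).
Pull out 2: since 3 ≡ 3 (mod 8), (2/3) = -1.
Reached (1/3) = 1. Collecting the sign flips along the way, the symbol is +1.

1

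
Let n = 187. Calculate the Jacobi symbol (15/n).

Reciprocity: 15 ≡ 3 and 187 ≡ 3 (mod 4), so (15/187) = −(187/15).
Reduce top mod 15: now compute (7/15).
Reciprocity: 7 ≡ 3 and 15 ≡ 3 (mod 4), so (7/15) = −(15/7).
Reduce top mod 7: now compute (1/7).
Reached (1/7) = 1. Collecting the sign flips along the way, the symbol is +1.

1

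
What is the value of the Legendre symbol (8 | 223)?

Pull out 2^3: since 223 ≡ 7 (mod 8), (2/223) = +1, so (2/223)^3 = +1.
Reached (1/223) = 1. Collecting the sign flips along the way, the symbol is +1.

1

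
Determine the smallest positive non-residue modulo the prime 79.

(2/79) = +1, so 2 is a residue.
(3/79) = −1, so 3 is the smallest positive non-residue mod 79.

3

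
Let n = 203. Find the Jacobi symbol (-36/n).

First reduce: -36 ≡ 167 (mod 203).
Reciprocity: 167 ≡ 3 and 203 ≡ 3 (mod 4), so (167/203) = −(203/167).
Reduce top mod 167: now compute (36/167).
Pull out 2^2: since 167 ≡ 7 (mod 8), (2/167) = +1, so (2/167)^2 = +1.
Reciprocity: 9 ≡ 1 and 167 ≡ 3 (mod 4), so (9/167) = +(167/9).
Reduce top mod 9: now compute (5/9).
Reciprocity: 5 ≡ 1 and 9 ≡ 1 (mod 4), so (5/9) = +(9/5).
Reduce top mod 5: now compute (4/5).
Pull out 2^2: since 5 ≡ 5 (mod 8), (2/5) = -1, so (2/5)^2 = +1.
Reached (1/5) = 1. Collecting the sign flips along the way, the symbol is -1.

-1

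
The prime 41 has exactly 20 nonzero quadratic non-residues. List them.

Square k = 1,…,20 (k and 41−k give the same square):
1²=1, 2²=4, 3²=9, 4²=16, 5²=25, 6²=36, 7²≡8, 8²≡23, 9²≡40, 10²≡18, 11²≡39, 12²≡21, 13²≡5, 14²≡32, 15²≡20, 16²≡10, 17²≡2, 18²≡37, 19²≡33, 20²≡31 (mod 41).
The residues are {1, 2, 4, 5, 8, 9, 10, 16, 18, 20, 21, 23, 25, 31, 32, 33, 36, 37, 39, 40}; the non-residues are the remaining 20 nonzero classes.

3 6 7 11 12 13 14 15 17 19 22 24 26 27 28 29 30 34 35 38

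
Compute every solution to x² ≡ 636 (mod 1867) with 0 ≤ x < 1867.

Since 1867 ≡ 3 (mod 4), a square root of 636 is 636^((1867+1)/4) = 636^467 mod 1867.
Repeated squaring: 636^2≡1224, 636^4≡842, 636^8≡1371, 636^16≡1439, 636^32≡218, 636^64≡849, 636^128≡139, 636^256≡651 (mod 1867).
636^467 = 636^(256+128+64+16+2+1) ≡ 1393 (mod 1867).
Check: 1393² = 1940449 ≡ 636 (mod 1867). The two roots are 474 and 1393.

474, 1393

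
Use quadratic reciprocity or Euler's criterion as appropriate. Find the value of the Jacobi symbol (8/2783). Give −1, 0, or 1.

1

Pull out 2^3: since 2783 ≡ 7 (mod 8), (2/2783) = +1, so (2/2783)^3 = +1.
Reached (1/2783) = 1. Collecting the sign flips along the way, the symbol is +1.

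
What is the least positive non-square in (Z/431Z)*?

7

(2/431) = +1, so 2 is a residue.
(3/431) = +1, so 3 is a residue.
(4/431) = +1, so 4 is a residue.
(5/431) = +1, so 5 is a residue.
(6/431) = +1, so 6 is a residue.
(7/431) = −1, so 7 is the smallest positive non-residue mod 431.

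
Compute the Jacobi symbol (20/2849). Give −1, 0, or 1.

1

Pull out 2^2: since 2849 ≡ 1 (mod 8), (2/2849) = +1, so (2/2849)^2 = +1.
Reciprocity: 5 ≡ 1 and 2849 ≡ 1 (mod 4), so (5/2849) = +(2849/5).
Reduce top mod 5: now compute (4/5).
Pull out 2^2: since 5 ≡ 5 (mod 8), (2/5) = -1, so (2/5)^2 = +1.
Reached (1/5) = 1. Collecting the sign flips along the way, the symbol is +1.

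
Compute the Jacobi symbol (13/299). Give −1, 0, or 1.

Reciprocity: 13 ≡ 1 and 299 ≡ 3 (mod 4), so (13/299) = +(299/13).
Reduce top mod 13: now compute (0/13).
Top reduces to 0: gcd > 1, so the symbol is 0.

0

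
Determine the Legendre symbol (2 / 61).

Pull out 2: since 61 ≡ 5 (mod 8), (2/61) = -1.
Reached (1/61) = 1. Collecting the sign flips along the way, the symbol is -1.

-1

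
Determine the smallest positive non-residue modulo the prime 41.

3

(2/41) = +1, so 2 is a residue.
(3/41) = −1, so 3 is the smallest positive non-residue mod 41.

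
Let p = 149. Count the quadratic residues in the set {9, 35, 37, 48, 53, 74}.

4

(9/149) = +1 → QR.
(35/149) = +1 → QR.
(37/149) = +1 → QR.
(48/149) = -1 → non-residue.
(53/149) = +1 → QR.
(74/149) = -1 → non-residue.
Total quadratic residues among the 6: 4.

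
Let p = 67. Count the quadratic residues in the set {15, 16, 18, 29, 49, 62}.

(15/67) = +1 → QR.
(16/67) = +1 → QR.
(18/67) = -1 → non-residue.
(29/67) = +1 → QR.
(49/67) = +1 → QR.
(62/67) = +1 → QR.
Total quadratic residues among the 6: 5.

5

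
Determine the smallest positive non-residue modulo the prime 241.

(2/241) = +1, so 2 is a residue.
(3/241) = +1, so 3 is a residue.
(4/241) = +1, so 4 is a residue.
(5/241) = +1, so 5 is a residue.
(6/241) = +1, so 6 is a residue.
(7/241) = −1, so 7 is the smallest positive non-residue mod 241.

7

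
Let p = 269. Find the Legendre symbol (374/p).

1

First reduce: 374 ≡ 105 (mod 269).
Reciprocity: 105 ≡ 1 and 269 ≡ 1 (mod 4), so (105/269) = +(269/105).
Reduce top mod 105: now compute (59/105).
Reciprocity: 59 ≡ 3 and 105 ≡ 1 (mod 4), so (59/105) = +(105/59).
Reduce top mod 59: now compute (46/59).
Pull out 2: since 59 ≡ 3 (mod 8), (2/59) = -1.
Reciprocity: 23 ≡ 3 and 59 ≡ 3 (mod 4), so (23/59) = −(59/23).
Reduce top mod 23: now compute (13/23).
Reciprocity: 13 ≡ 1 and 23 ≡ 3 (mod 4), so (13/23) = +(23/13).
Reduce top mod 13: now compute (10/13).
Pull out 2: since 13 ≡ 5 (mod 8), (2/13) = -1.
Reciprocity: 5 ≡ 1 and 13 ≡ 1 (mod 4), so (5/13) = +(13/5).
Reduce top mod 5: now compute (3/5).
Reciprocity: 3 ≡ 3 and 5 ≡ 1 (mod 4), so (3/5) = +(5/3).
Reduce top mod 3: now compute (2/3).
Pull out 2: since 3 ≡ 3 (mod 8), (2/3) = -1.
Reached (1/3) = 1. Collecting the sign flips along the way, the symbol is +1.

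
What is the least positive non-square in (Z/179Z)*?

2

(2/179) = −1, so 2 is the smallest positive non-residue mod 179.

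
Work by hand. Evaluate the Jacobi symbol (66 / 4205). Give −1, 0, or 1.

1

Pull out 2: since 4205 ≡ 5 (mod 8), (2/4205) = -1.
Reciprocity: 33 ≡ 1 and 4205 ≡ 1 (mod 4), so (33/4205) = +(4205/33).
Reduce top mod 33: now compute (14/33).
Pull out 2: since 33 ≡ 1 (mod 8), (2/33) = +1.
Reciprocity: 7 ≡ 3 and 33 ≡ 1 (mod 4), so (7/33) = +(33/7).
Reduce top mod 7: now compute (5/7).
Reciprocity: 5 ≡ 1 and 7 ≡ 3 (mod 4), so (5/7) = +(7/5).
Reduce top mod 5: now compute (2/5).
Pull out 2: since 5 ≡ 5 (mod 8), (2/5) = -1.
Reached (1/5) = 1. Collecting the sign flips along the way, the symbol is +1.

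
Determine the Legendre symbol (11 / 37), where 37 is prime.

1

Euler's criterion: (11/37) ≡ 11^18 (mod 37).
11^2 ≡ 10 (mod 37)
11^4 ≡ 26 (mod 37)
11^8 ≡ 10 (mod 37)
11^16 ≡ 26 (mod 37)
11^18 = 11^(16+2) ≡ 1 (mod 37).
Result is 1, so (11/37) = 1.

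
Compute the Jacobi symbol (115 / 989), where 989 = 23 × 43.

0

Reciprocity: 115 ≡ 3 and 989 ≡ 1 (mod 4), so (115/989) = +(989/115).
Reduce top mod 115: now compute (69/115).
Reciprocity: 69 ≡ 1 and 115 ≡ 3 (mod 4), so (69/115) = +(115/69).
Reduce top mod 69: now compute (46/69).
Pull out 2: since 69 ≡ 5 (mod 8), (2/69) = -1.
Reciprocity: 23 ≡ 3 and 69 ≡ 1 (mod 4), so (23/69) = +(69/23).
Reduce top mod 23: now compute (0/23).
Top reduces to 0: gcd > 1, so the symbol is 0.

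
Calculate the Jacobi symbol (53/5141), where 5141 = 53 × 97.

0

Reciprocity: 53 ≡ 1 and 5141 ≡ 1 (mod 4), so (53/5141) = +(5141/53).
Reduce top mod 53: now compute (0/53).
Top reduces to 0: gcd > 1, so the symbol is 0.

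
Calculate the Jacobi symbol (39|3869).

Reciprocity: 39 ≡ 3 and 3869 ≡ 1 (mod 4), so (39/3869) = +(3869/39).
Reduce top mod 39: now compute (8/39).
Pull out 2^3: since 39 ≡ 7 (mod 8), (2/39) = +1, so (2/39)^3 = +1.
Reached (1/39) = 1. Collecting the sign flips along the way, the symbol is +1.

1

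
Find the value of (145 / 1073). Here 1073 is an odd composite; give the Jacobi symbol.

0

Reciprocity: 145 ≡ 1 and 1073 ≡ 1 (mod 4), so (145/1073) = +(1073/145).
Reduce top mod 145: now compute (58/145).
Pull out 2: since 145 ≡ 1 (mod 8), (2/145) = +1.
Reciprocity: 29 ≡ 1 and 145 ≡ 1 (mod 4), so (29/145) = +(145/29).
Reduce top mod 29: now compute (0/29).
Top reduces to 0: gcd > 1, so the symbol is 0.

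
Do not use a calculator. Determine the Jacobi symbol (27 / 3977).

Reciprocity: 27 ≡ 3 and 3977 ≡ 1 (mod 4), so (27/3977) = +(3977/27).
Reduce top mod 27: now compute (8/27).
Pull out 2^3: since 27 ≡ 3 (mod 8), (2/27) = -1, so (2/27)^3 = -1.
Reached (1/27) = 1. Collecting the sign flips along the way, the symbol is -1.

-1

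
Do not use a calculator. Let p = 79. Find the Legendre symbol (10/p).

1

Pull out 2: since 79 ≡ 7 (mod 8), (2/79) = +1.
Reciprocity: 5 ≡ 1 and 79 ≡ 3 (mod 4), so (5/79) = +(79/5).
Reduce top mod 5: now compute (4/5).
Pull out 2^2: since 5 ≡ 5 (mod 8), (2/5) = -1, so (2/5)^2 = +1.
Reached (1/5) = 1. Collecting the sign flips along the way, the symbol is +1.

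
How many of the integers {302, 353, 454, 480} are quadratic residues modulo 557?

1

(302/557) = +1 → QR.
(353/557) = -1 → non-residue.
(454/557) = -1 → non-residue.
(480/557) = -1 → non-residue.
Total quadratic residues among the 4: 1.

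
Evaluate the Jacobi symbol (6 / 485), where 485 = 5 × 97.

Pull out 2: since 485 ≡ 5 (mod 8), (2/485) = -1.
Reciprocity: 3 ≡ 3 and 485 ≡ 1 (mod 4), so (3/485) = +(485/3).
Reduce top mod 3: now compute (2/3).
Pull out 2: since 3 ≡ 3 (mod 8), (2/3) = -1.
Reached (1/3) = 1. Collecting the sign flips along the way, the symbol is +1.

1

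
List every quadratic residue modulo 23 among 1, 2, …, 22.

Square k = 1,…,11 (k and 23−k give the same square):
1²=1, 2²=4, 3²=9, 4²=16, 5²≡2, 6²≡13, 7²≡3, 8²≡18, 9²≡12, 10²≡8, 11²≡6 (mod 23).
So the quadratic residues mod 23 are {1, 2, 3, 4, 6, 8, 9, 12, 13, 16, 18}.

1 2 3 4 6 8 9 12 13 16 18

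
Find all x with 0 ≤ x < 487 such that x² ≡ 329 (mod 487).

Since 487 ≡ 3 (mod 4), a square root of 329 is 329^((487+1)/4) = 329^122 mod 487.
Repeated squaring: 329^2≡127, 329^4≡58, 329^8≡442, 329^16≡77, 329^32≡85, 329^64≡407 (mod 487).
329^122 = 329^(64+32+16+8+2) ≡ 65 (mod 487).
Check: 65² = 4225 ≡ 329 (mod 487). The two roots are 65 and 422.

65, 422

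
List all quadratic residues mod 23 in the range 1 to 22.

1, 2, 3, 4, 6, 8, 9, 12, 13, 16, 18

Square k = 1,…,11 (k and 23−k give the same square):
1²=1, 2²=4, 3²=9, 4²=16, 5²≡2, 6²≡13, 7²≡3, 8²≡18, 9²≡12, 10²≡8, 11²≡6 (mod 23).
So the quadratic residues mod 23 are {1, 2, 3, 4, 6, 8, 9, 12, 13, 16, 18}.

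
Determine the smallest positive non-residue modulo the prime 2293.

2

(2/2293) = −1, so 2 is the smallest positive non-residue mod 2293.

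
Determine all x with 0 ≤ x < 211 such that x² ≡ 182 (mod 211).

Since 211 ≡ 3 (mod 4), a square root of 182 is 182^((211+1)/4) = 182^53 mod 211.
Repeated squaring: 182^2≡208, 182^4≡9, 182^8≡81, 182^16≡20, 182^32≡189 (mod 211).
182^53 = 182^(32+16+4+1) ≡ 56 (mod 211).
Check: 56² = 3136 ≡ 182 (mod 211). The two roots are 56 and 155.

56, 155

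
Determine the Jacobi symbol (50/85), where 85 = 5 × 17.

Pull out 2: since 85 ≡ 5 (mod 8), (2/85) = -1.
Reciprocity: 25 ≡ 1 and 85 ≡ 1 (mod 4), so (25/85) = +(85/25).
Reduce top mod 25: now compute (10/25).
Pull out 2: since 25 ≡ 1 (mod 8), (2/25) = +1.
Reciprocity: 5 ≡ 1 and 25 ≡ 1 (mod 4), so (5/25) = +(25/5).
Reduce top mod 5: now compute (0/5).
Top reduces to 0: gcd > 1, so the symbol is 0.

0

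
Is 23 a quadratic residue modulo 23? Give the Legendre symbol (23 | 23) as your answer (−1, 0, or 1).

0

First reduce: 23 ≡ 0 (mod 23).
Top reduces to 0: gcd > 1, so the symbol is 0.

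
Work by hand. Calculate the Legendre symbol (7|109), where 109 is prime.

Reciprocity: 7 ≡ 3 and 109 ≡ 1 (mod 4), so (7/109) = +(109/7).
Reduce top mod 7: now compute (4/7).
Pull out 2^2: since 7 ≡ 7 (mod 8), (2/7) = +1, so (2/7)^2 = +1.
Reached (1/7) = 1. Collecting the sign flips along the way, the symbol is +1.

1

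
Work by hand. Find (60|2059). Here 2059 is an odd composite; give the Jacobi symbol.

-1

Pull out 2^2: since 2059 ≡ 3 (mod 8), (2/2059) = -1, so (2/2059)^2 = +1.
Reciprocity: 15 ≡ 3 and 2059 ≡ 3 (mod 4), so (15/2059) = −(2059/15).
Reduce top mod 15: now compute (4/15).
Pull out 2^2: since 15 ≡ 7 (mod 8), (2/15) = +1, so (2/15)^2 = +1.
Reached (1/15) = 1. Collecting the sign flips along the way, the symbol is -1.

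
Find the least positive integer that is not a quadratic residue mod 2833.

5

(2/2833) = +1, so 2 is a residue.
(3/2833) = +1, so 3 is a residue.
(4/2833) = +1, so 4 is a residue.
(5/2833) = −1, so 5 is the smallest positive non-residue mod 2833.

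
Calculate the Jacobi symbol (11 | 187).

Reciprocity: 11 ≡ 3 and 187 ≡ 3 (mod 4), so (11/187) = −(187/11).
Reduce top mod 11: now compute (0/11).
Top reduces to 0: gcd > 1, so the symbol is 0.

0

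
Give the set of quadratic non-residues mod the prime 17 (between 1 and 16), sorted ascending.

Square k = 1,…,8 (k and 17−k give the same square):
1²=1, 2²=4, 3²=9, 4²=16, 5²≡8, 6²≡2, 7²≡15, 8²≡13 (mod 17).
The residues are {1, 2, 4, 8, 9, 13, 15, 16}; the non-residues are the remaining 8 nonzero classes.

3, 5, 6, 7, 10, 11, 12, 14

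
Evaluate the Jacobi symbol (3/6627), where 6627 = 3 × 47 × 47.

Reciprocity: 3 ≡ 3 and 6627 ≡ 3 (mod 4), so (3/6627) = −(6627/3).
Reduce top mod 3: now compute (0/3).
Top reduces to 0: gcd > 1, so the symbol is 0.

0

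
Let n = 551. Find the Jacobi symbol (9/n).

1

Reciprocity: 9 ≡ 1 and 551 ≡ 3 (mod 4), so (9/551) = +(551/9).
Reduce top mod 9: now compute (2/9).
Pull out 2: since 9 ≡ 1 (mod 8), (2/9) = +1.
Reached (1/9) = 1. Collecting the sign flips along the way, the symbol is +1.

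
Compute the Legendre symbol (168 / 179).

1

Pull out 2^3: since 179 ≡ 3 (mod 8), (2/179) = -1, so (2/179)^3 = -1.
Reciprocity: 21 ≡ 1 and 179 ≡ 3 (mod 4), so (21/179) = +(179/21).
Reduce top mod 21: now compute (11/21).
Reciprocity: 11 ≡ 3 and 21 ≡ 1 (mod 4), so (11/21) = +(21/11).
Reduce top mod 11: now compute (10/11).
Pull out 2: since 11 ≡ 3 (mod 8), (2/11) = -1.
Reciprocity: 5 ≡ 1 and 11 ≡ 3 (mod 4), so (5/11) = +(11/5).
Reduce top mod 5: now compute (1/5).
Reached (1/5) = 1. Collecting the sign flips along the way, the symbol is +1.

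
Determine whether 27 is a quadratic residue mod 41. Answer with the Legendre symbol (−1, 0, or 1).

Euler's criterion: (27/41) ≡ 27^20 (mod 41).
27^2 ≡ 32 (mod 41)
27^4 ≡ 40 (mod 41)
27^8 ≡ 1 (mod 41)
27^16 ≡ 1 (mod 41)
27^20 = 27^(16+4) ≡ 40 (mod 41).
Result is 40 ≡ −1, so (27/41) = −1.

-1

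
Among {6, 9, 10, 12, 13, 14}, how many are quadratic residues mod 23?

4

(6/23) = +1 → QR.
(9/23) = +1 → QR.
(10/23) = -1 → non-residue.
(12/23) = +1 → QR.
(13/23) = +1 → QR.
(14/23) = -1 → non-residue.
Total quadratic residues among the 6: 4.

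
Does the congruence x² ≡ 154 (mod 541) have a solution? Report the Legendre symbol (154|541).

Pull out 2: since 541 ≡ 5 (mod 8), (2/541) = -1.
Reciprocity: 77 ≡ 1 and 541 ≡ 1 (mod 4), so (77/541) = +(541/77).
Reduce top mod 77: now compute (2/77).
Pull out 2: since 77 ≡ 5 (mod 8), (2/77) = -1.
Reached (1/77) = 1. Collecting the sign flips along the way, the symbol is +1.

1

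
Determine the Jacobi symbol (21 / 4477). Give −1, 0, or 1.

1

Reciprocity: 21 ≡ 1 and 4477 ≡ 1 (mod 4), so (21/4477) = +(4477/21).
Reduce top mod 21: now compute (4/21).
Pull out 2^2: since 21 ≡ 5 (mod 8), (2/21) = -1, so (2/21)^2 = +1.
Reached (1/21) = 1. Collecting the sign flips along the way, the symbol is +1.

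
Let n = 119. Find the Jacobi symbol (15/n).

1

Reciprocity: 15 ≡ 3 and 119 ≡ 3 (mod 4), so (15/119) = −(119/15).
Reduce top mod 15: now compute (14/15).
Pull out 2: since 15 ≡ 7 (mod 8), (2/15) = +1.
Reciprocity: 7 ≡ 3 and 15 ≡ 3 (mod 4), so (7/15) = −(15/7).
Reduce top mod 7: now compute (1/7).
Reached (1/7) = 1. Collecting the sign flips along the way, the symbol is +1.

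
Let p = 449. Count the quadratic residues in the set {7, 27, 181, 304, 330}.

(7/449) = +1 → QR.
(27/449) = -1 → non-residue.
(181/449) = +1 → QR.
(304/449) = -1 → non-residue.
(330/449) = -1 → non-residue.
Total quadratic residues among the 5: 2.

2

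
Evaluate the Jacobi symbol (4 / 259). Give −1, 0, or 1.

Pull out 2^2: since 259 ≡ 3 (mod 8), (2/259) = -1, so (2/259)^2 = +1.
Reached (1/259) = 1. Collecting the sign flips along the way, the symbol is +1.

1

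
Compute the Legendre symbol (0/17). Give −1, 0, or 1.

Top reduces to 0: gcd > 1, so the symbol is 0.

0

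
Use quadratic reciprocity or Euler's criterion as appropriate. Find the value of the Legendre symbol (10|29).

-1

Euler's criterion: (10/29) ≡ 10^14 (mod 29).
10^2 ≡ 13 (mod 29)
10^4 ≡ 24 (mod 29)
10^8 ≡ 25 (mod 29)
10^14 = 10^(8+4+2) ≡ 28 (mod 29).
Result is 28 ≡ −1, so (10/29) = −1.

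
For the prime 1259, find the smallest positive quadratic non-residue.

(2/1259) = −1, so 2 is the smallest positive non-residue mod 1259.

2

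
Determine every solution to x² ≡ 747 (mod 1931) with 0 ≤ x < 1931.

379, 1552

Since 1931 ≡ 3 (mod 4), a square root of 747 is 747^((1931+1)/4) = 747^483 mod 1931.
Repeated squaring: 747^2≡1881, 747^4≡569, 747^8≡1284, 747^16≡1513, 747^32≡934, 747^64≡1475, 747^128≡1319, 747^256≡1861 (mod 1931).
747^483 = 747^(256+128+64+32+2+1) ≡ 1552 (mod 1931).
Check: 1552² = 2408704 ≡ 747 (mod 1931). The two roots are 379 and 1552.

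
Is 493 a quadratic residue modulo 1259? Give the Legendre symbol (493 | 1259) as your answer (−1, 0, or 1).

-1

Reciprocity: 493 ≡ 1 and 1259 ≡ 3 (mod 4), so (493/1259) = +(1259/493).
Reduce top mod 493: now compute (273/493).
Reciprocity: 273 ≡ 1 and 493 ≡ 1 (mod 4), so (273/493) = +(493/273).
Reduce top mod 273: now compute (220/273).
Pull out 2^2: since 273 ≡ 1 (mod 8), (2/273) = +1, so (2/273)^2 = +1.
Reciprocity: 55 ≡ 3 and 273 ≡ 1 (mod 4), so (55/273) = +(273/55).
Reduce top mod 55: now compute (53/55).
Reciprocity: 53 ≡ 1 and 55 ≡ 3 (mod 4), so (53/55) = +(55/53).
Reduce top mod 53: now compute (2/53).
Pull out 2: since 53 ≡ 5 (mod 8), (2/53) = -1.
Reached (1/53) = 1. Collecting the sign flips along the way, the symbol is -1.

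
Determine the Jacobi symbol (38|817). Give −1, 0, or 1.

Pull out 2: since 817 ≡ 1 (mod 8), (2/817) = +1.
Reciprocity: 19 ≡ 3 and 817 ≡ 1 (mod 4), so (19/817) = +(817/19).
Reduce top mod 19: now compute (0/19).
Top reduces to 0: gcd > 1, so the symbol is 0.

0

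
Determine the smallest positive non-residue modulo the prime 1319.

(2/1319) = +1, so 2 is a residue.
(3/1319) = +1, so 3 is a residue.
(4/1319) = +1, so 4 is a residue.
(5/1319) = +1, so 5 is a residue.
(6/1319) = +1, so 6 is a residue.
(7/1319) = +1, so 7 is a residue.
(8/1319) = +1, so 8 is a residue.
(9/1319) = +1, so 9 is a residue.
(10/1319) = +1, so 10 is a residue.
(11/1319) = +1, so 11 is a residue.
(12/1319) = +1, so 12 is a residue.
(13/1319) = −1, so 13 is the smallest positive non-residue mod 1319.

13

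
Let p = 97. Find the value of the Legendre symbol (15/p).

-1

Reciprocity: 15 ≡ 3 and 97 ≡ 1 (mod 4), so (15/97) = +(97/15).
Reduce top mod 15: now compute (7/15).
Reciprocity: 7 ≡ 3 and 15 ≡ 3 (mod 4), so (7/15) = −(15/7).
Reduce top mod 7: now compute (1/7).
Reached (1/7) = 1. Collecting the sign flips along the way, the symbol is -1.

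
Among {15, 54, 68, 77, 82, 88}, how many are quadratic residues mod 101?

(15/101) = -1 → non-residue.
(54/101) = +1 → QR.
(68/101) = +1 → QR.
(77/101) = +1 → QR.
(82/101) = +1 → QR.
(88/101) = +1 → QR.
Total quadratic residues among the 6: 5.

5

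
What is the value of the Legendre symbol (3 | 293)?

-1

Reciprocity: 3 ≡ 3 and 293 ≡ 1 (mod 4), so (3/293) = +(293/3).
Reduce top mod 3: now compute (2/3).
Pull out 2: since 3 ≡ 3 (mod 8), (2/3) = -1.
Reached (1/3) = 1. Collecting the sign flips along the way, the symbol is -1.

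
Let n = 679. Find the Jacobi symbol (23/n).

Reciprocity: 23 ≡ 3 and 679 ≡ 3 (mod 4), so (23/679) = −(679/23).
Reduce top mod 23: now compute (12/23).
Pull out 2^2: since 23 ≡ 7 (mod 8), (2/23) = +1, so (2/23)^2 = +1.
Reciprocity: 3 ≡ 3 and 23 ≡ 3 (mod 4), so (3/23) = −(23/3).
Reduce top mod 3: now compute (2/3).
Pull out 2: since 3 ≡ 3 (mod 8), (2/3) = -1.
Reached (1/3) = 1. Collecting the sign flips along the way, the symbol is -1.

-1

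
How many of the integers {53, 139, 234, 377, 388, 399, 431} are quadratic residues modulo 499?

3

(53/499) = -1 → non-residue.
(139/499) = +1 → QR.
(234/499) = +1 → QR.
(377/499) = -1 → non-residue.
(388/499) = -1 → non-residue.
(399/499) = -1 → non-residue.
(431/499) = +1 → QR.
Total quadratic residues among the 7: 3.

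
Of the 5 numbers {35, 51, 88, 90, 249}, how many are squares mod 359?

(35/359) = -1 → non-residue.
(51/359) = +1 → QR.
(88/359) = +1 → QR.
(90/359) = +1 → QR.
(249/359) = -1 → non-residue.
Total quadratic residues among the 5: 3.

3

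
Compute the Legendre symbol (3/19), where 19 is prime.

Reciprocity: 3 ≡ 3 and 19 ≡ 3 (mod 4), so (3/19) = −(19/3).
Reduce top mod 3: now compute (1/3).
Reached (1/3) = 1. Collecting the sign flips along the way, the symbol is -1.

-1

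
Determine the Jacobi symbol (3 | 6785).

Reciprocity: 3 ≡ 3 and 6785 ≡ 1 (mod 4), so (3/6785) = +(6785/3).
Reduce top mod 3: now compute (2/3).
Pull out 2: since 3 ≡ 3 (mod 8), (2/3) = -1.
Reached (1/3) = 1. Collecting the sign flips along the way, the symbol is -1.

-1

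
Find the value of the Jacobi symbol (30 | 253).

Pull out 2: since 253 ≡ 5 (mod 8), (2/253) = -1.
Reciprocity: 15 ≡ 3 and 253 ≡ 1 (mod 4), so (15/253) = +(253/15).
Reduce top mod 15: now compute (13/15).
Reciprocity: 13 ≡ 1 and 15 ≡ 3 (mod 4), so (13/15) = +(15/13).
Reduce top mod 13: now compute (2/13).
Pull out 2: since 13 ≡ 5 (mod 8), (2/13) = -1.
Reached (1/13) = 1. Collecting the sign flips along the way, the symbol is +1.

1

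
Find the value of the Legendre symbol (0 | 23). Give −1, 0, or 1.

Top reduces to 0: gcd > 1, so the symbol is 0.

0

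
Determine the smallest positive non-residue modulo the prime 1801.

(2/1801) = +1, so 2 is a residue.
(3/1801) = +1, so 3 is a residue.
(4/1801) = +1, so 4 is a residue.
(5/1801) = +1, so 5 is a residue.
(6/1801) = +1, so 6 is a residue.
(7/1801) = +1, so 7 is a residue.
(8/1801) = +1, so 8 is a residue.
(9/1801) = +1, so 9 is a residue.
(10/1801) = +1, so 10 is a residue.
(11/1801) = −1, so 11 is the smallest positive non-residue mod 1801.

11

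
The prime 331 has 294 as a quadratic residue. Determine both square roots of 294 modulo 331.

25, 306

Since 331 ≡ 3 (mod 4), a square root of 294 is 294^((331+1)/4) = 294^83 mod 331.
Repeated squaring: 294^2≡45, 294^4≡39, 294^8≡197, 294^16≡82, 294^32≡104, 294^64≡224 (mod 331).
294^83 = 294^(64+16+2+1) ≡ 25 (mod 331).
Check: 25² = 625 ≡ 294 (mod 331). The two roots are 25 and 306.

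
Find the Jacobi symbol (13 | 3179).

-1

Reciprocity: 13 ≡ 1 and 3179 ≡ 3 (mod 4), so (13/3179) = +(3179/13).
Reduce top mod 13: now compute (7/13).
Reciprocity: 7 ≡ 3 and 13 ≡ 1 (mod 4), so (7/13) = +(13/7).
Reduce top mod 7: now compute (6/7).
Pull out 2: since 7 ≡ 7 (mod 8), (2/7) = +1.
Reciprocity: 3 ≡ 3 and 7 ≡ 3 (mod 4), so (3/7) = −(7/3).
Reduce top mod 3: now compute (1/3).
Reached (1/3) = 1. Collecting the sign flips along the way, the symbol is -1.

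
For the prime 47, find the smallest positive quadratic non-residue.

(2/47) = +1, so 2 is a residue.
(3/47) = +1, so 3 is a residue.
(4/47) = +1, so 4 is a residue.
(5/47) = −1, so 5 is the smallest positive non-residue mod 47.

5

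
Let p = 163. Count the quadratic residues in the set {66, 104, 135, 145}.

3

(66/163) = -1 → non-residue.
(104/163) = +1 → QR.
(135/163) = +1 → QR.
(145/163) = +1 → QR.
Total quadratic residues among the 4: 3.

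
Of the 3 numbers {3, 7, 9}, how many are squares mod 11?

2

(3/11) = +1 → QR.
(7/11) = -1 → non-residue.
(9/11) = +1 → QR.
Total quadratic residues among the 3: 2.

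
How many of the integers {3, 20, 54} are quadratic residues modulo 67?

(3/67) = -1 → non-residue.
(20/67) = -1 → non-residue.
(54/67) = +1 → QR.
Total quadratic residues among the 3: 1.

1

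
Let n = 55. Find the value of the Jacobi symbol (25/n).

0

Reciprocity: 25 ≡ 1 and 55 ≡ 3 (mod 4), so (25/55) = +(55/25).
Reduce top mod 25: now compute (5/25).
Reciprocity: 5 ≡ 1 and 25 ≡ 1 (mod 4), so (5/25) = +(25/5).
Reduce top mod 5: now compute (0/5).
Top reduces to 0: gcd > 1, so the symbol is 0.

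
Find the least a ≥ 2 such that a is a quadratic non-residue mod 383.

(2/383) = +1, so 2 is a residue.
(3/383) = +1, so 3 is a residue.
(4/383) = +1, so 4 is a residue.
(5/383) = −1, so 5 is the smallest positive non-residue mod 383.

5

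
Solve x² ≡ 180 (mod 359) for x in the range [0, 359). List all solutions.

Since 359 ≡ 3 (mod 4), a square root of 180 is 180^((359+1)/4) = 180^90 mod 359.
Repeated squaring: 180^2≡90, 180^4≡202, 180^8≡237, 180^16≡165, 180^32≡300, 180^64≡250 (mod 359).
180^90 = 180^(64+16+8+2) ≡ 170 (mod 359).
Check: 170² = 28900 ≡ 180 (mod 359). The two roots are 170 and 189.

170, 189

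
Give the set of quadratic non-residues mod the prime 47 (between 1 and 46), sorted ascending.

5, 10, 11, 13, 15, 19, 20, 22, 23, 26, 29, 30, 31, 33, 35, 38, 39, 40, 41, 43, 44, 45, 46

Square k = 1,…,23 (k and 47−k give the same square):
1²=1, 2²=4, 3²=9, 4²=16, 5²=25, 6²=36, 7²≡2, 8²≡17, 9²≡34, 10²≡6, 11²≡27, 12²≡3, 13²≡28, 14²≡8, 15²≡37, 16²≡21, 17²≡7, 18²≡42, 19²≡32, 20²≡24, 21²≡18, 22²≡14, 23²≡12 (mod 47).
The residues are {1, 2, 3, 4, 6, 7, 8, 9, 12, 14, 16, 17, 18, 21, 24, 25, 27, 28, 32, 34, 36, 37, 42}; the non-residues are the remaining 23 nonzero classes.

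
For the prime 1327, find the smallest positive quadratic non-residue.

(2/1327) = +1, so 2 is a residue.
(3/1327) = −1, so 3 is the smallest positive non-residue mod 1327.

3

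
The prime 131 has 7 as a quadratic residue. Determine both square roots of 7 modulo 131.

20, 111

Since 131 ≡ 3 (mod 4), a square root of 7 is 7^((131+1)/4) = 7^33 mod 131.
Repeated squaring: 7^2≡49, 7^4≡43, 7^8≡15, 7^16≡94, 7^32≡59 (mod 131).
7^33 = 7^(32+1) ≡ 20 (mod 131).
Check: 20² = 400 ≡ 7 (mod 131). The two roots are 20 and 111.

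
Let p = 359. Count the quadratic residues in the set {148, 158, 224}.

2

(148/359) = +1 → QR.
(158/359) = +1 → QR.
(224/359) = -1 → non-residue.
Total quadratic residues among the 3: 2.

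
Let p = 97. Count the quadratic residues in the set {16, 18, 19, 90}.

2

(16/97) = +1 → QR.
(18/97) = +1 → QR.
(19/97) = -1 → non-residue.
(90/97) = -1 → non-residue.
Total quadratic residues among the 4: 2.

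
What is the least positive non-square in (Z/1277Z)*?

(2/1277) = −1, so 2 is the smallest positive non-residue mod 1277.

2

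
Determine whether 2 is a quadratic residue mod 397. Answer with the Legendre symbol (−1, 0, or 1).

-1

Euler's criterion: (2/397) ≡ 2^198 (mod 397).
2^2 ≡ 4 (mod 397)
2^4 ≡ 16 (mod 397)
2^8 ≡ 256 (mod 397)
2^16 ≡ 31 (mod 397)
2^32 ≡ 167 (mod 397)
2^64 ≡ 99 (mod 397)
2^128 ≡ 273 (mod 397)
2^198 = 2^(128+64+4+2) ≡ 396 (mod 397).
Result is 396 ≡ −1, so (2/397) = −1.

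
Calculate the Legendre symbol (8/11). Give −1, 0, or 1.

-1

Pull out 2^3: since 11 ≡ 3 (mod 8), (2/11) = -1, so (2/11)^3 = -1.
Reached (1/11) = 1. Collecting the sign flips along the way, the symbol is -1.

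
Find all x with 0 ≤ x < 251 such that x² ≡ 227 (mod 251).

Since 251 ≡ 3 (mod 4), a square root of 227 is 227^((251+1)/4) = 227^63 mod 251.
Repeated squaring: 227^2≡74, 227^4≡205, 227^8≡108, 227^16≡118, 227^32≡119 (mod 251).
227^63 = 227^(32+16+8+4+2+1) ≡ 27 (mod 251).
Check: 27² = 729 ≡ 227 (mod 251). The two roots are 27 and 224.

27, 224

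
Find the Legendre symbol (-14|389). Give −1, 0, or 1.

-1

First reduce: -14 ≡ 375 (mod 389).
Reciprocity: 375 ≡ 3 and 389 ≡ 1 (mod 4), so (375/389) = +(389/375).
Reduce top mod 375: now compute (14/375).
Pull out 2: since 375 ≡ 7 (mod 8), (2/375) = +1.
Reciprocity: 7 ≡ 3 and 375 ≡ 3 (mod 4), so (7/375) = −(375/7).
Reduce top mod 7: now compute (4/7).
Pull out 2^2: since 7 ≡ 7 (mod 8), (2/7) = +1, so (2/7)^2 = +1.
Reached (1/7) = 1. Collecting the sign flips along the way, the symbol is -1.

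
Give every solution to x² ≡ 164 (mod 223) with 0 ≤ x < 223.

68, 155

Since 223 ≡ 3 (mod 4), a square root of 164 is 164^((223+1)/4) = 164^56 mod 223.
Repeated squaring: 164^2≡136, 164^4≡210, 164^8≡169, 164^16≡17, 164^32≡66 (mod 223).
164^56 = 164^(32+16+8) ≡ 68 (mod 223).
Check: 68² = 4624 ≡ 164 (mod 223). The two roots are 68 and 155.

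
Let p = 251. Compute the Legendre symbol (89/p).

1

Euler's criterion: (89/251) ≡ 89^125 (mod 251).
89^2 ≡ 140 (mod 251)
89^4 ≡ 22 (mod 251)
89^8 ≡ 233 (mod 251)
89^16 ≡ 73 (mod 251)
89^32 ≡ 58 (mod 251)
89^64 ≡ 101 (mod 251)
89^125 = 89^(64+32+16+8+4+1) ≡ 1 (mod 251).
Result is 1, so (89/251) = 1.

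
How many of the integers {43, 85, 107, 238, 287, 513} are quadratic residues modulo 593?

(43/593) = -1 → non-residue.
(85/593) = -1 → non-residue.
(107/593) = -1 → non-residue.
(238/593) = -1 → non-residue.
(287/593) = +1 → QR.
(513/593) = -1 → non-residue.
Total quadratic residues among the 6: 1.

1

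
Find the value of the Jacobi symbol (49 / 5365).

Reciprocity: 49 ≡ 1 and 5365 ≡ 1 (mod 4), so (49/5365) = +(5365/49).
Reduce top mod 49: now compute (24/49).
Pull out 2^3: since 49 ≡ 1 (mod 8), (2/49) = +1, so (2/49)^3 = +1.
Reciprocity: 3 ≡ 3 and 49 ≡ 1 (mod 4), so (3/49) = +(49/3).
Reduce top mod 3: now compute (1/3).
Reached (1/3) = 1. Collecting the sign flips along the way, the symbol is +1.

1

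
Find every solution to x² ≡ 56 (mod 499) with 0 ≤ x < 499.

Since 499 ≡ 3 (mod 4), a square root of 56 is 56^((499+1)/4) = 56^125 mod 499.
Repeated squaring: 56^2≡142, 56^4≡204, 56^8≡199, 56^16≡180, 56^32≡464, 56^64≡227 (mod 499).
56^125 = 56^(64+32+16+8+4+1) ≡ 183 (mod 499).
Check: 183² = 33489 ≡ 56 (mod 499). The two roots are 183 and 316.

183, 316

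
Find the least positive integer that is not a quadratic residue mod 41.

(2/41) = +1, so 2 is a residue.
(3/41) = −1, so 3 is the smallest positive non-residue mod 41.

3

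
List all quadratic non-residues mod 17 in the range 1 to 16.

3 5 6 7 10 11 12 14

Square k = 1,…,8 (k and 17−k give the same square):
1²=1, 2²=4, 3²=9, 4²=16, 5²≡8, 6²≡2, 7²≡15, 8²≡13 (mod 17).
The residues are {1, 2, 4, 8, 9, 13, 15, 16}; the non-residues are the remaining 8 nonzero classes.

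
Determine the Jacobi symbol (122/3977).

Pull out 2: since 3977 ≡ 1 (mod 8), (2/3977) = +1.
Reciprocity: 61 ≡ 1 and 3977 ≡ 1 (mod 4), so (61/3977) = +(3977/61).
Reduce top mod 61: now compute (12/61).
Pull out 2^2: since 61 ≡ 5 (mod 8), (2/61) = -1, so (2/61)^2 = +1.
Reciprocity: 3 ≡ 3 and 61 ≡ 1 (mod 4), so (3/61) = +(61/3).
Reduce top mod 3: now compute (1/3).
Reached (1/3) = 1. Collecting the sign flips along the way, the symbol is +1.

1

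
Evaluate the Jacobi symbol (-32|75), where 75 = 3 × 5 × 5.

First reduce: -32 ≡ 43 (mod 75).
Reciprocity: 43 ≡ 3 and 75 ≡ 3 (mod 4), so (43/75) = −(75/43).
Reduce top mod 43: now compute (32/43).
Pull out 2^5: since 43 ≡ 3 (mod 8), (2/43) = -1, so (2/43)^5 = -1.
Reached (1/43) = 1. Collecting the sign flips along the way, the symbol is +1.

1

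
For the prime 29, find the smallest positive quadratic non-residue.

2

(2/29) = −1, so 2 is the smallest positive non-residue mod 29.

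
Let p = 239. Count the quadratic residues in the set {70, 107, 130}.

(70/239) = -1 → non-residue.
(107/239) = -1 → non-residue.
(130/239) = -1 → non-residue.
Total quadratic residues among the 3: 0.

0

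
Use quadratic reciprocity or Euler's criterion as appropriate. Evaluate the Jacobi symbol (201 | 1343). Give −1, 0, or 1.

Reciprocity: 201 ≡ 1 and 1343 ≡ 3 (mod 4), so (201/1343) = +(1343/201).
Reduce top mod 201: now compute (137/201).
Reciprocity: 137 ≡ 1 and 201 ≡ 1 (mod 4), so (137/201) = +(201/137).
Reduce top mod 137: now compute (64/137).
Pull out 2^6: since 137 ≡ 1 (mod 8), (2/137) = +1, so (2/137)^6 = +1.
Reached (1/137) = 1. Collecting the sign flips along the way, the symbol is +1.

1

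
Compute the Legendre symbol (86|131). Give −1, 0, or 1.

-1

Euler's criterion: (86/131) ≡ 86^65 (mod 131).
86^2 ≡ 60 (mod 131)
86^4 ≡ 63 (mod 131)
86^8 ≡ 39 (mod 131)
86^16 ≡ 80 (mod 131)
86^32 ≡ 112 (mod 131)
86^64 ≡ 99 (mod 131)
86^65 = 86^(64+1) ≡ 130 (mod 131).
Result is 130 ≡ −1, so (86/131) = −1.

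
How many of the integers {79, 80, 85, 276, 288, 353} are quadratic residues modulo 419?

(79/419) = +1 → QR.
(80/419) = +1 → QR.
(85/419) = -1 → non-residue.
(276/419) = +1 → QR.
(288/419) = -1 → non-residue.
(353/419) = -1 → non-residue.
Total quadratic residues among the 6: 3.

3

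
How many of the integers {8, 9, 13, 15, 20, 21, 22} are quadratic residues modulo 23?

(8/23) = +1 → QR.
(9/23) = +1 → QR.
(13/23) = +1 → QR.
(15/23) = -1 → non-residue.
(20/23) = -1 → non-residue.
(21/23) = -1 → non-residue.
(22/23) = -1 → non-residue.
Total quadratic residues among the 7: 3.

3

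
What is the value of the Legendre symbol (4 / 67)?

Pull out 2^2: since 67 ≡ 3 (mod 8), (2/67) = -1, so (2/67)^2 = +1.
Reached (1/67) = 1. Collecting the sign flips along the way, the symbol is +1.

1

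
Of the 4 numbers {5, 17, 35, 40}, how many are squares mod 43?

(5/43) = -1 → non-residue.
(17/43) = +1 → QR.
(35/43) = +1 → QR.
(40/43) = +1 → QR.
Total quadratic residues among the 4: 3.

3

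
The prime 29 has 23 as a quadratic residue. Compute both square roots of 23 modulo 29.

9, 20

29 ≡ 1 (mod 4), so we find a root by search.
Trying successive values, 9² = 81 ≡ 23 (mod 29). The other root is 29 − 9 = 20.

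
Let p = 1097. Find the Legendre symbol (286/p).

Euler's criterion: (286/1097) ≡ 286^548 (mod 1097).
286^2 ≡ 618 (mod 1097)
286^4 ≡ 168 (mod 1097)
286^8 ≡ 799 (mod 1097)
286^16 ≡ 1044 (mod 1097)
286^32 ≡ 615 (mod 1097)
286^64 ≡ 857 (mod 1097)
286^128 ≡ 556 (mod 1097)
286^256 ≡ 879 (mod 1097)
286^512 ≡ 353 (mod 1097)
286^548 = 286^(512+32+4) ≡ 1 (mod 1097).
Result is 1, so (286/1097) = 1.

1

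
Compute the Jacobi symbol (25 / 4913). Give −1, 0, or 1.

1

Reciprocity: 25 ≡ 1 and 4913 ≡ 1 (mod 4), so (25/4913) = +(4913/25).
Reduce top mod 25: now compute (13/25).
Reciprocity: 13 ≡ 1 and 25 ≡ 1 (mod 4), so (13/25) = +(25/13).
Reduce top mod 13: now compute (12/13).
Pull out 2^2: since 13 ≡ 5 (mod 8), (2/13) = -1, so (2/13)^2 = +1.
Reciprocity: 3 ≡ 3 and 13 ≡ 1 (mod 4), so (3/13) = +(13/3).
Reduce top mod 3: now compute (1/3).
Reached (1/3) = 1. Collecting the sign flips along the way, the symbol is +1.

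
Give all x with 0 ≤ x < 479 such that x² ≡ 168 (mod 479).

Since 479 ≡ 3 (mod 4), a square root of 168 is 168^((479+1)/4) = 168^120 mod 479.
Repeated squaring: 168^2≡442, 168^4≡411, 168^8≡313, 168^16≡253, 168^32≡302, 168^64≡194 (mod 479).
168^120 = 168^(64+32+16+8) ≡ 108 (mod 479).
Check: 108² = 11664 ≡ 168 (mod 479). The two roots are 108 and 371.

108, 371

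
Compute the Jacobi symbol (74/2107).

1

Pull out 2: since 2107 ≡ 3 (mod 8), (2/2107) = -1.
Reciprocity: 37 ≡ 1 and 2107 ≡ 3 (mod 4), so (37/2107) = +(2107/37).
Reduce top mod 37: now compute (35/37).
Reciprocity: 35 ≡ 3 and 37 ≡ 1 (mod 4), so (35/37) = +(37/35).
Reduce top mod 35: now compute (2/35).
Pull out 2: since 35 ≡ 3 (mod 8), (2/35) = -1.
Reached (1/35) = 1. Collecting the sign flips along the way, the symbol is +1.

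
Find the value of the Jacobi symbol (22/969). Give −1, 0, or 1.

1

Pull out 2: since 969 ≡ 1 (mod 8), (2/969) = +1.
Reciprocity: 11 ≡ 3 and 969 ≡ 1 (mod 4), so (11/969) = +(969/11).
Reduce top mod 11: now compute (1/11).
Reached (1/11) = 1. Collecting the sign flips along the way, the symbol is +1.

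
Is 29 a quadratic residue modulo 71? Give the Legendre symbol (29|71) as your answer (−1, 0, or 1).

1

Reciprocity: 29 ≡ 1 and 71 ≡ 3 (mod 4), so (29/71) = +(71/29).
Reduce top mod 29: now compute (13/29).
Reciprocity: 13 ≡ 1 and 29 ≡ 1 (mod 4), so (13/29) = +(29/13).
Reduce top mod 13: now compute (3/13).
Reciprocity: 3 ≡ 3 and 13 ≡ 1 (mod 4), so (3/13) = +(13/3).
Reduce top mod 3: now compute (1/3).
Reached (1/3) = 1. Collecting the sign flips along the way, the symbol is +1.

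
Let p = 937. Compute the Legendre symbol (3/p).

1

Reciprocity: 3 ≡ 3 and 937 ≡ 1 (mod 4), so (3/937) = +(937/3).
Reduce top mod 3: now compute (1/3).
Reached (1/3) = 1. Collecting the sign flips along the way, the symbol is +1.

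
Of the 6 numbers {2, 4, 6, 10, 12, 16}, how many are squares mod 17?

3

(2/17) = +1 → QR.
(4/17) = +1 → QR.
(6/17) = -1 → non-residue.
(10/17) = -1 → non-residue.
(12/17) = -1 → non-residue.
(16/17) = +1 → QR.
Total quadratic residues among the 6: 3.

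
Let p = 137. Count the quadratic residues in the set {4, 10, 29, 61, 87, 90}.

(4/137) = +1 → QR.
(10/137) = -1 → non-residue.
(29/137) = -1 → non-residue.
(61/137) = +1 → QR.
(87/137) = +1 → QR.
(90/137) = -1 → non-residue.
Total quadratic residues among the 6: 3.

3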